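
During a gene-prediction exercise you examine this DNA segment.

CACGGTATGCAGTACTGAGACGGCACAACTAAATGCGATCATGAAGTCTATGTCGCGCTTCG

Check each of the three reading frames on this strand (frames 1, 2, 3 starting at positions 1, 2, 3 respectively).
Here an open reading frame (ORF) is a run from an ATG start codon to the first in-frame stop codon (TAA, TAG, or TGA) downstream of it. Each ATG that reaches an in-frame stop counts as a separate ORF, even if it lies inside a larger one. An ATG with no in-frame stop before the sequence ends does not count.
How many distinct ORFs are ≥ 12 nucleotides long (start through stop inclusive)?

2

Frame 1: CAC GGT ATG CAG TAC TGA GAC GGC ACA ACT AAA TGC GAT CAT GAA GTC TAT GTC GCG CTT — ATG at 7, stop TGA at 16 → 12 nt.
Frame 2: ACG GTA TGC AGT ACT GAG ACG GCA CAA CTA AAT GCG ATC ATG AAG TCT ATG TCG CGC TTC — no ATG→stop ORF.
Frame 3: CGG TAT GCA GTA CTG AGA CGG CAC AAC TAA ATG CGA TCA TGA AGT CTA TGT CGC GCT TCG — ATG at 33, stop TGA at 42 → 12 nt.
ORFs ≥ 12 nucleotides: frame 1 7–18 (12 nucleotides), frame 3 33–44 (12 nucleotides). Count = 2.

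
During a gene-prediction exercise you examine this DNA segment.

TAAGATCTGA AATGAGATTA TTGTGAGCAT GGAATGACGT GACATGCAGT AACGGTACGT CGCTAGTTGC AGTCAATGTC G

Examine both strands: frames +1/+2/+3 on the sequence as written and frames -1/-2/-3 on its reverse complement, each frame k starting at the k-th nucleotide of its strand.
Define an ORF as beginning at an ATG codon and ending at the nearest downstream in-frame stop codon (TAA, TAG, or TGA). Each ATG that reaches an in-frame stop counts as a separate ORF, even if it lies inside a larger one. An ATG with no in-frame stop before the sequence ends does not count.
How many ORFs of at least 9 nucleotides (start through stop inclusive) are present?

Reverse complement (5'→3'): CGACATTGACTGCAACTAGCGACGTACCGTTACTGCATGTCACGTCATTCCATGCTCACAATAATCTCATTTCAGATCTTA
Frame +1: TAA GAT CTG AAA TGA GAT TAT TGT GAG CAT GGA ATG ACG TGA CAT GCA GTA ACG GTA CGT CGC TAG TTG CAG TCA ATG TCG — ATG at 34, stop TGA at 40 → 9 nt.
Frame +2: AAG ATC TGA AAT GAG ATT ATT GTG AGC ATG GAA TGA CGT GAC ATG CAG TAA CGG TAC GTC GCT AGT TGC AGT CAA TGT — ATG at 29, stop TGA at 35 → 9 nt; ATG at 44, stop TAA at 50 → 9 nt.
Frame +3: AGA TCT GAA ATG AGA TTA TTG TGA GCA TGG AAT GAC GTG ACA TGC AGT AAC GGT ACG TCG CTA GTT GCA GTC AAT GTC — ATG at 12, stop TGA at 24 → 15 nt.
Frame -1: CGA CAT TGA CTG CAA CTA GCG ACG TAC CGT TAC TGC ATG TCA CGT CAT TCC ATG CTC ACA ATA ATC TCA TTT CAG ATC TTA — no ATG→stop ORF.
Frame -2: GAC ATT GAC TGC AAC TAG CGA CGT ACC GTT ACT GCA TGT CAC GTC ATT CCA TGC TCA CAA TAA TCT CAT TTC AGA TCT — no ATG→stop ORF.
Frame -3: ACA TTG ACT GCA ACT AGC GAC GTA CCG TTA CTG CAT GTC ACG TCA TTC CAT GCT CAC AAT AAT CTC ATT TCA GAT CTT — no ATG→stop ORF.
ORFs ≥ 9 nucleotides: frame +1 34–42 (9 nucleotides), frame +2 29–37 (9 nucleotides), frame +2 44–52 (9 nucleotides), frame +3 12–26 (15 nucleotides). Count = 4.

4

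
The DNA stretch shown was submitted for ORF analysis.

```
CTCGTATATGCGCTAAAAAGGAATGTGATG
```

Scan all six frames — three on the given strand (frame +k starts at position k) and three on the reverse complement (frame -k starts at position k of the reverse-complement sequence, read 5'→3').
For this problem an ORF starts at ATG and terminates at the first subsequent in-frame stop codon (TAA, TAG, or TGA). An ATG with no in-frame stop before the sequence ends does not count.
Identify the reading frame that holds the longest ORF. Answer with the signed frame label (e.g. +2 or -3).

Reverse complement (5'→3'): CATCACATTCCTTTTTAGCGCATATACGAG
Frame +1: CTC GTA TAT GCG CTA AAA AGG AAT GTG ATG — no ATG→stop ORF.
Frame +2: TCG TAT ATG CGC TAA AAA GGA ATG TGA — ATG at 8, stop TAA at 14 → 9 nt; ATG at 23, stop TGA at 26 → 6 nt.
Frame +3: CGT ATA TGC GCT AAA AAG GAA TGT GAT — no ATG→stop ORF.
Frame -1: CAT CAC ATT CCT TTT TAG CGC ATA TAC GAG — no ATG→stop ORF.
Frame -2: ATC ACA TTC CTT TTT AGC GCA TAT ACG — no ATG→stop ORF.
Frame -3: TCA CAT TCC TTT TTA GCG CAT ATA CGA — no ATG→stop ORF.
Longest ORF is 9 nt in frame +2 (positions 8–16).

+2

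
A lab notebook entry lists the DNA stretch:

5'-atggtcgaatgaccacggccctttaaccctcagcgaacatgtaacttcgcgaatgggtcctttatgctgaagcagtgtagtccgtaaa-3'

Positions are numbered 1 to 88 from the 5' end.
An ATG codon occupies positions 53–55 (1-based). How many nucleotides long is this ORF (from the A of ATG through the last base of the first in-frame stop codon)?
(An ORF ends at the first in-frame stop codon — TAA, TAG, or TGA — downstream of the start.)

Codons from position 53: ATG (53–55), GGT (56–58), CCT (59–61), TTA (62–64), TGC (65–67), TGA (68–70).
TGA is the first in-frame stop; ORF spans 53–70, 18 nucleotides.

18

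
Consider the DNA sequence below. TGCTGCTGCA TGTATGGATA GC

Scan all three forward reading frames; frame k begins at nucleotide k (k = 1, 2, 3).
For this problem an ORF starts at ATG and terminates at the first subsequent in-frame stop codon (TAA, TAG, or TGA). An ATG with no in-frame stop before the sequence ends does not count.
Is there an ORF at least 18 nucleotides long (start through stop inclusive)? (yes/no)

no

Frame 1: TGC TGC TGC ATG TAT GGA TAG — ATG at 10, stop TAG at 19 → 12 nt.
Frame 2: GCT GCT GCA TGT ATG GAT AGC — no ATG→stop ORF.
Frame 3: CTG CTG CAT GTA TGG ATA — no ATG→stop ORF.
Largest ORF found is 12 nucleotides < 18, so no.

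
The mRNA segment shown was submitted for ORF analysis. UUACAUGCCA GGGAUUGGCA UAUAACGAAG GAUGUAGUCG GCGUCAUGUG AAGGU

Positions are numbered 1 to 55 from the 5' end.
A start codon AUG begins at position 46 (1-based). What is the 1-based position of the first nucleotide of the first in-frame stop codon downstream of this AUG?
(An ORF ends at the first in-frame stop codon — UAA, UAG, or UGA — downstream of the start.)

49

Codons from position 46: AUG (46–48), UGA (49–51).
UGA is a stop codon; it begins at position 49.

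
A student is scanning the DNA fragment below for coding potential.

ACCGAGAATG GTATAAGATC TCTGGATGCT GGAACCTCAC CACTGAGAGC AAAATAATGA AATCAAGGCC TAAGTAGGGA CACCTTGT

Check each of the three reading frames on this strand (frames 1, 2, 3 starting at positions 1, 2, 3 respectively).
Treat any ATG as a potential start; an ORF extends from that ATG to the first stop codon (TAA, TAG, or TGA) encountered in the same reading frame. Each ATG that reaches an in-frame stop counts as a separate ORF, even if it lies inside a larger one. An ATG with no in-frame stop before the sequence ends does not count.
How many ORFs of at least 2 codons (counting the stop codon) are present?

Frame 1: ACC GAG AAT GGT ATA AGA TCT CTG GAT GCT GGA ACC TCA CCA CTG AGA GCA AAA TAA TGA AAT CAA GGC CTA AGT AGG GAC ACC TTG — no ATG→stop ORF.
Frame 2: CCG AGA ATG GTA TAA GAT CTC TGG ATG CTG GAA CCT CAC CAC TGA GAG CAA AAT AAT GAA ATC AAG GCC TAA GTA GGG ACA CCT TGT — ATG at 8, stop TAA at 14 → 9 nt; ATG at 26, stop TGA at 44 → 21 nt.
Frame 3: CGA GAA TGG TAT AAG ATC TCT GGA TGC TGG AAC CTC ACC ACT GAG AGC AAA ATA ATG AAA TCA AGG CCT AAG TAG GGA CAC CTT — ATG at 57, stop TAG at 75 → 21 nt.
ORFs ≥ 2 codons: frame 2 8–16 (3 codons), frame 2 26–46 (7 codons), frame 3 57–77 (7 codons). Count = 3.

3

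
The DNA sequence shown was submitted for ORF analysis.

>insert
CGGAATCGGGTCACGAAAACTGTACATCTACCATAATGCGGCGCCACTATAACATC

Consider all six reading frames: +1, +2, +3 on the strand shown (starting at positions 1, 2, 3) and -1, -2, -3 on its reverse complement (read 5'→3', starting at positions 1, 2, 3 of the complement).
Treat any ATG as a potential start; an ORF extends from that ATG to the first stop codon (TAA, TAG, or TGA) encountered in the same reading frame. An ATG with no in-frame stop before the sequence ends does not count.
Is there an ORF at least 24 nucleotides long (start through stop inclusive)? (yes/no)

yes

Reverse complement (5'→3'): GATGTTATAGTGGCGCCGCATTATGGTAGATGTACAGTTTTCGTGACCCGATTCCG
Frame +1: CGG AAT CGG GTC ACG AAA ACT GTA CAT CTA CCA TAA TGC GGC GCC ACT ATA ACA — no ATG→stop ORF.
Frame +2: GGA ATC GGG TCA CGA AAA CTG TAC ATC TAC CAT AAT GCG GCG CCA CTA TAA CAT — no ATG→stop ORF.
Frame +3: GAA TCG GGT CAC GAA AAC TGT ACA TCT ACC ATA ATG CGG CGC CAC TAT AAC ATC — no ATG→stop ORF.
Frame -1: GAT GTT ATA GTG GCG CCG CAT TAT GGT AGA TGT ACA GTT TTC GTG ACC CGA TTC — no ATG→stop ORF.
Frame -2: ATG TTA TAG TGG CGC CGC ATT ATG GTA GAT GTA CAG TTT TCG TGA CCC GAT TCC — ATG at 2, stop TAG at 8 → 9 nt; ATG at 23, stop TGA at 44 → 24 nt.
Frame -3: TGT TAT AGT GGC GCC GCA TTA TGG TAG ATG TAC AGT TTT CGT GAC CCG ATT CCG — no ATG→stop ORF.
Frame -2 has an ORF of 24 nucleotides (positions 23–46) ≥ 24, so yes.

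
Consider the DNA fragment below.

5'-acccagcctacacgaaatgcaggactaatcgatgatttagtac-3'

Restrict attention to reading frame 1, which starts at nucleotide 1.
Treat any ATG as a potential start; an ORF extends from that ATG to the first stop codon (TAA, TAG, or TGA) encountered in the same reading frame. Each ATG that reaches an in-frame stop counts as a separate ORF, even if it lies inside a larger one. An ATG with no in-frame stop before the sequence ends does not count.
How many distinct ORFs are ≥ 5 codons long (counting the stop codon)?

0

Frame 1: ACC CAG CCT ACA CGA AAT GCA GGA CTA ATC GAT GAT TTA GTA — no ATG→stop ORF.
No ORF reaches 5 codons. Count = 0.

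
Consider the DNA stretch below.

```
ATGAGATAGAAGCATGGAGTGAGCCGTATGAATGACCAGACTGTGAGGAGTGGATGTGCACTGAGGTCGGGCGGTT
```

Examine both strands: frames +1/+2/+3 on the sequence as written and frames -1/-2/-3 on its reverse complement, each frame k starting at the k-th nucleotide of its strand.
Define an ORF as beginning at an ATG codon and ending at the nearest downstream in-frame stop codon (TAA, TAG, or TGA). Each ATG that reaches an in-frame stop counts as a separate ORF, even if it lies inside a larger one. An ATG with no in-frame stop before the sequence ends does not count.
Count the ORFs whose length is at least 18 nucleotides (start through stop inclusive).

Reverse complement (5'→3'): AACCGCCCGACCTCAGTGCACATCCACTCCTCACAGTCTGGTCATTCATACGGCTCACTCCATGCTTCTATCTCAT
Frame +1: ATG AGA TAG AAG CAT GGA GTG AGC CGT ATG AAT GAC CAG ACT GTG AGG AGT GGA TGT GCA CTG AGG TCG GGC GGT — ATG at 1, stop TAG at 7 → 9 nt.
Frame +2: TGA GAT AGA AGC ATG GAG TGA GCC GTA TGA ATG ACC AGA CTG TGA GGA GTG GAT GTG CAC TGA GGT CGG GCG GTT — ATG at 14, stop TGA at 20 → 9 nt; ATG at 32, stop TGA at 44 → 15 nt.
Frame +3: GAG ATA GAA GCA TGG AGT GAG CCG TAT GAA TGA CCA GAC TGT GAG GAG TGG ATG TGC ACT GAG GTC GGG CGG — no ATG→stop ORF.
Frame -1: AAC CGC CCG ACC TCA GTG CAC ATC CAC TCC TCA CAG TCT GGT CAT TCA TAC GGC TCA CTC CAT GCT TCT ATC TCA — no ATG→stop ORF.
Frame -2: ACC GCC CGA CCT CAG TGC ACA TCC ACT CCT CAC AGT CTG GTC ATT CAT ACG GCT CAC TCC ATG CTT CTA TCT CAT — no ATG→stop ORF.
Frame -3: CCG CCC GAC CTC AGT GCA CAT CCA CTC CTC ACA GTC TGG TCA TTC ATA CGG CTC ACT CCA TGC TTC TAT CTC — no ATG→stop ORF.
No ORF reaches 18 nucleotides. Count = 0.

0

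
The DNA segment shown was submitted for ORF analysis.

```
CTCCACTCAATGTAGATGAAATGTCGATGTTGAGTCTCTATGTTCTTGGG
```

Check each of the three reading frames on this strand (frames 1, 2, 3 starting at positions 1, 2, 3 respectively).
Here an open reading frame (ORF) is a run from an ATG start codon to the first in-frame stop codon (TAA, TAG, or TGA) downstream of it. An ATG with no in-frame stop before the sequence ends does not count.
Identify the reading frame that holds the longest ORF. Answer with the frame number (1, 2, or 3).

1

Frame 1: CTC CAC TCA ATG TAG ATG AAA TGT CGA TGT TGA GTC TCT ATG TTC TTG — ATG at 10, stop TAG at 13 → 6 nt; ATG at 16, stop TGA at 31 → 18 nt.
Frame 2: TCC ACT CAA TGT AGA TGA AAT GTC GAT GTT GAG TCT CTA TGT TCT TGG — no ATG→stop ORF.
Frame 3: CCA CTC AAT GTA GAT GAA ATG TCG ATG TTG AGT CTC TAT GTT CTT GGG — no ATG→stop ORF.
Longest ORF is 18 nt in frame 1 (positions 16–33).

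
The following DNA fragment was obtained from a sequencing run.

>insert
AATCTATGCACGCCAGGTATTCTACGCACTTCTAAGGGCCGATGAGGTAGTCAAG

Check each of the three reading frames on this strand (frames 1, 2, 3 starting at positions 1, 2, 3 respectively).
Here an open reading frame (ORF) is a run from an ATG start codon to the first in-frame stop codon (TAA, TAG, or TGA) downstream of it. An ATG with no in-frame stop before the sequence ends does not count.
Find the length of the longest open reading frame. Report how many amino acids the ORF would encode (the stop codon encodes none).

Frame 1: AAT CTA TGC ACG CCA GGT ATT CTA CGC ACT TCT AAG GGC CGA TGA GGT AGT CAA — no ATG→stop ORF.
Frame 2: ATC TAT GCA CGC CAG GTA TTC TAC GCA CTT CTA AGG GCC GAT GAG GTA GTC AAG — no ATG→stop ORF.
Frame 3: TCT ATG CAC GCC AGG TAT TCT ACG CAC TTC TAA GGG CCG ATG AGG TAG TCA — ATG at 6, stop TAA at 33 → 30 nt; ATG at 42, stop TAG at 48 → 9 nt.
Longest: frame 3, positions 6–35, 30 nt = 10 codons = 9 aa. → 9 amino acids.

9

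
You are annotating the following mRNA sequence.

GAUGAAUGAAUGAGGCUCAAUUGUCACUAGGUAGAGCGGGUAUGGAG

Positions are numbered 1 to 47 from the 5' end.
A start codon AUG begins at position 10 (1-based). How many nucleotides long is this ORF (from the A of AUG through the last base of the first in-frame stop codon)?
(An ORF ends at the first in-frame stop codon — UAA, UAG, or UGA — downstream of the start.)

21

Codons from position 10: AUG (10–12), AGG (13–15), CUC (16–18), AAU (19–21), UGU (22–24), CAC (25–27), UAG (28–30).
UAG is the first in-frame stop; ORF spans 10–30, 21 nucleotides.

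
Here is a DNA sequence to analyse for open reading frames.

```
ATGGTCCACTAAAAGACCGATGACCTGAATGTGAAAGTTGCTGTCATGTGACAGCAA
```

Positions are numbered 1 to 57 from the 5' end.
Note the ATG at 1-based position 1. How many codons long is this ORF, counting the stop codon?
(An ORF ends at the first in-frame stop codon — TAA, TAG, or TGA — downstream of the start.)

Codons from position 1: ATG (1–3), GTC (4–6), CAC (7–9), TAA (10–12).
TAA is the first in-frame stop; that's 4 codons including the stop.

4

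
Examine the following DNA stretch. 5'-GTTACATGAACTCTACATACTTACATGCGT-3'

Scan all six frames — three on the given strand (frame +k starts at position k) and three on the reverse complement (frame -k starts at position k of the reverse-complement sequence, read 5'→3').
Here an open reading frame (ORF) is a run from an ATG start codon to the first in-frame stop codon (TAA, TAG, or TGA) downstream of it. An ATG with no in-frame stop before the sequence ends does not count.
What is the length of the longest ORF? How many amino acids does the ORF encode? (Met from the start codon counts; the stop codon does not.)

Reverse complement (5'→3'): ACGCATGTAAGTATGTAGAGTTCATGTAAC
Frame +1: GTT ACA TGA ACT CTA CAT ACT TAC ATG CGT — no ATG→stop ORF.
Frame +2: TTA CAT GAA CTC TAC ATA CTT ACA TGC — no ATG→stop ORF.
Frame +3: TAC ATG AAC TCT ACA TAC TTA CAT GCG — no ATG→stop ORF.
Frame -1: ACG CAT GTA AGT ATG TAG AGT TCA TGT AAC — ATG at 13, stop TAG at 16 → 6 nt.
Frame -2: CGC ATG TAA GTA TGT AGA GTT CAT GTA — ATG at 5, stop TAA at 8 → 6 nt.
Frame -3: GCA TGT AAG TAT GTA GAG TTC ATG TAA — ATG at 24, stop TAA at 27 → 6 nt.
Longest: frame -1, positions 13–18, 6 nt = 2 codons = 1 aa. → 1 amino acids.

1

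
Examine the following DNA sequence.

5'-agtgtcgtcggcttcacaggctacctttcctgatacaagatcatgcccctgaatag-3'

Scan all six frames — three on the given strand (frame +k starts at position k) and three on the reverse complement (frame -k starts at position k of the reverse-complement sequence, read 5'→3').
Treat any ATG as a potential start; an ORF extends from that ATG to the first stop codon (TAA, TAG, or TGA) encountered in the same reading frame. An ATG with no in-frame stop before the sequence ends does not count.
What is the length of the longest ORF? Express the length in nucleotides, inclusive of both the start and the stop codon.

Reverse complement (5'→3'): CTATTCAGGGGCATGATCTTGTATCAGGAAAGGTAGCCTGTGAAGCCGACGACACT
Frame +1: AGT GTC GTC GGC TTC ACA GGC TAC CTT TCC TGA TAC AAG ATC ATG CCC CTG AAT — no ATG→stop ORF.
Frame +2: GTG TCG TCG GCT TCA CAG GCT ACC TTT CCT GAT ACA AGA TCA TGC CCC TGA ATA — no ATG→stop ORF.
Frame +3: TGT CGT CGG CTT CAC AGG CTA CCT TTC CTG ATA CAA GAT CAT GCC CCT GAA TAG — no ATG→stop ORF.
Frame -1: CTA TTC AGG GGC ATG ATC TTG TAT CAG GAA AGG TAG CCT GTG AAG CCG ACG ACA — ATG at 13, stop TAG at 34 → 24 nt.
Frame -2: TAT TCA GGG GCA TGA TCT TGT ATC AGG AAA GGT AGC CTG TGA AGC CGA CGA CAC — no ATG→stop ORF.
Frame -3: ATT CAG GGG CAT GAT CTT GTA TCA GGA AAG GTA GCC TGT GAA GCC GAC GAC ACT — no ATG→stop ORF.
Longest: frame -1, positions 13–36, 24 nt = 8 codons = 7 aa. → 24 nucleotides.

24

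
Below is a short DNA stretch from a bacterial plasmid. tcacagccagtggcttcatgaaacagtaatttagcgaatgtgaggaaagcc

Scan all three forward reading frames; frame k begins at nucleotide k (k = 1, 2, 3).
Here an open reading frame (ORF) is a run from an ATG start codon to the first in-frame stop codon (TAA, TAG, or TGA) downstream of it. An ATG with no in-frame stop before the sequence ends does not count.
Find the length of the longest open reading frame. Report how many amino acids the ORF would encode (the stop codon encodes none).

Frame 1: TCA CAG CCA GTG GCT TCA TGA AAC AGT AAT TTA GCG AAT GTG AGG AAA GCC — no ATG→stop ORF.
Frame 2: CAC AGC CAG TGG CTT CAT GAA ACA GTA ATT TAG CGA ATG TGA GGA AAG — ATG at 38, stop TGA at 41 → 6 nt.
Frame 3: ACA GCC AGT GGC TTC ATG AAA CAG TAA TTT AGC GAA TGT GAG GAA AGC — ATG at 18, stop TAA at 27 → 12 nt.
Longest: frame 3, positions 18–29, 12 nt = 4 codons = 3 aa. → 3 amino acids.

3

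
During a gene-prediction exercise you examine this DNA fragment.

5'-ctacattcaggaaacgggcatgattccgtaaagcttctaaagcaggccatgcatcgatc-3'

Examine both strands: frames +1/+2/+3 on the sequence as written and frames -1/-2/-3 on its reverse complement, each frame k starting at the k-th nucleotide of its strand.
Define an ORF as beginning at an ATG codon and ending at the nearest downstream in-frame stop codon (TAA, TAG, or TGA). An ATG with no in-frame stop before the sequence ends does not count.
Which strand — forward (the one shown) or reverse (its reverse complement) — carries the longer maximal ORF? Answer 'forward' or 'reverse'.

reverse

Reverse complement (5'→3'): GATCGATGCATGGCCTGCTTTAGAAGCTTTACGGAATCATGCCCGTTTCCTGAATGTAG
Frame +1: CTA CAT TCA GGA AAC GGG CAT GAT TCC GTA AAG CTT CTA AAG CAG GCC ATG CAT CGA — no ATG→stop ORF.
Frame +2: TAC ATT CAG GAA ACG GGC ATG ATT CCG TAA AGC TTC TAA AGC AGG CCA TGC ATC GAT — ATG at 20, stop TAA at 29 → 12 nt.
Frame +3: ACA TTC AGG AAA CGG GCA TGA TTC CGT AAA GCT TCT AAA GCA GGC CAT GCA TCG ATC — no ATG→stop ORF.
Frame -1: GAT CGA TGC ATG GCC TGC TTT AGA AGC TTT ACG GAA TCA TGC CCG TTT CCT GAA TGT — no ATG→stop ORF.
Frame -2: ATC GAT GCA TGG CCT GCT TTA GAA GCT TTA CGG AAT CAT GCC CGT TTC CTG AAT GTA — no ATG→stop ORF.
Frame -3: TCG ATG CAT GGC CTG CTT TAG AAG CTT TAC GGA ATC ATG CCC GTT TCC TGA ATG TAG — ATG at 6, stop TAG at 21 → 18 nt; ATG at 39, stop TGA at 51 → 15 nt; ATG at 54, stop TAG at 57 → 6 nt.
Forward-strand max 12 nt; reverse-strand max 18 nt. The reverse strand has the longer ORF.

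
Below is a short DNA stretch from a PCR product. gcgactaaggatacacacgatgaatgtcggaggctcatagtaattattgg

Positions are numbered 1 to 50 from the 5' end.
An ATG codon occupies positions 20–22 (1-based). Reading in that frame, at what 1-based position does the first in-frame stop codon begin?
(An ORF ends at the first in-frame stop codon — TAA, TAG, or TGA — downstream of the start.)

Codons from position 20: ATG (20–22), AAT (23–25), GTC (26–28), GGA (29–31), GGC (32–34), TCA (35–37), TAG (38–40).
TAG is a stop codon; it begins at position 38.

38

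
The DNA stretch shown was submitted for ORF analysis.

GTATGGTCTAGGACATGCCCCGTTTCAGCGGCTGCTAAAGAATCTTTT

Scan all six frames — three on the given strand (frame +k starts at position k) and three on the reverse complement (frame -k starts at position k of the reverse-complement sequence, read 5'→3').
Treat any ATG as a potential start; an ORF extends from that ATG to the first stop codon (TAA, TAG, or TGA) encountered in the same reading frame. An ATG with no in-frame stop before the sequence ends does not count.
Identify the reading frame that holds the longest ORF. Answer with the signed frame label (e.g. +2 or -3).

Reverse complement (5'→3'): AAAAGATTCTTTAGCAGCCGCTGAAACGGGGCATGTCCTAGACCATAC
Frame +1: GTA TGG TCT AGG ACA TGC CCC GTT TCA GCG GCT GCT AAA GAA TCT TTT — no ATG→stop ORF.
Frame +2: TAT GGT CTA GGA CAT GCC CCG TTT CAG CGG CTG CTA AAG AAT CTT — no ATG→stop ORF.
Frame +3: ATG GTC TAG GAC ATG CCC CGT TTC AGC GGC TGC TAA AGA ATC TTT — ATG at 3, stop TAG at 9 → 9 nt; ATG at 15, stop TAA at 36 → 24 nt.
Frame -1: AAA AGA TTC TTT AGC AGC CGC TGA AAC GGG GCA TGT CCT AGA CCA TAC — no ATG→stop ORF.
Frame -2: AAA GAT TCT TTA GCA GCC GCT GAA ACG GGG CAT GTC CTA GAC CAT — no ATG→stop ORF.
Frame -3: AAG ATT CTT TAG CAG CCG CTG AAA CGG GGC ATG TCC TAG ACC ATA — ATG at 33, stop TAG at 39 → 9 nt.
Longest ORF is 24 nt in frame +3 (positions 15–38).

+3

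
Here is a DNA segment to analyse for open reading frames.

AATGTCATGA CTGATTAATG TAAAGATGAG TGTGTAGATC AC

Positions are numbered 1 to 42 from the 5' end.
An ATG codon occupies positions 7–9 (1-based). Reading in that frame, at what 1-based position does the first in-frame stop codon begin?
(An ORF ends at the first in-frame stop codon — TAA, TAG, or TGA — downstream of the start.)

16

Codons from position 7: ATG (7–9), ACT (10–12), GAT (13–15), TAA (16–18).
TAA is a stop codon; it begins at position 16.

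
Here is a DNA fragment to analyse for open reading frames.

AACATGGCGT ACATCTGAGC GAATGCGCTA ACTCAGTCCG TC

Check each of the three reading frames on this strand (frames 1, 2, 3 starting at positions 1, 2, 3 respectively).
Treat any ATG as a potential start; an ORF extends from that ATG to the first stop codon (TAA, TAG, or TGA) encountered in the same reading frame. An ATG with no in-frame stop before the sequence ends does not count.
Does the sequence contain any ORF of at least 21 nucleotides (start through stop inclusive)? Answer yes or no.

no

Frame 1: AAC ATG GCG TAC ATC TGA GCG AAT GCG CTA ACT CAG TCC GTC — ATG at 4, stop TGA at 16 → 15 nt.
Frame 2: ACA TGG CGT ACA TCT GAG CGA ATG CGC TAA CTC AGT CCG — ATG at 23, stop TAA at 29 → 9 nt.
Frame 3: CAT GGC GTA CAT CTG AGC GAA TGC GCT AAC TCA GTC CGT — no ATG→stop ORF.
Largest ORF found is 15 nucleotides < 21, so no.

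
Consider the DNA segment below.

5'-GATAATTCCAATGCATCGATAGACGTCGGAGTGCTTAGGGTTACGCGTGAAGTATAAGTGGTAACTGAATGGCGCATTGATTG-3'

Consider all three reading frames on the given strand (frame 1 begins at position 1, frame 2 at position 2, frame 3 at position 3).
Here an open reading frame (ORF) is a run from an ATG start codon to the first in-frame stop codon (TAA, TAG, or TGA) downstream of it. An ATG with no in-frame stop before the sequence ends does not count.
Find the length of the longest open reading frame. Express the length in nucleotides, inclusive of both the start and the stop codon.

Frame 1: GAT AAT TCC AAT GCA TCG ATA GAC GTC GGA GTG CTT AGG GTT ACG CGT GAA GTA TAA GTG GTA ACT GAA TGG CGC ATT GAT — no ATG→stop ORF.
Frame 2: ATA ATT CCA ATG CAT CGA TAG ACG TCG GAG TGC TTA GGG TTA CGC GTG AAG TAT AAG TGG TAA CTG AAT GGC GCA TTG ATT — ATG at 11, stop TAG at 20 → 12 nt.
Frame 3: TAA TTC CAA TGC ATC GAT AGA CGT CGG AGT GCT TAG GGT TAC GCG TGA AGT ATA AGT GGT AAC TGA ATG GCG CAT TGA TTG — ATG at 69, stop TGA at 78 → 12 nt.
Longest: frame 2, positions 11–22, 12 nt = 4 codons = 3 aa. → 12 nucleotides.

12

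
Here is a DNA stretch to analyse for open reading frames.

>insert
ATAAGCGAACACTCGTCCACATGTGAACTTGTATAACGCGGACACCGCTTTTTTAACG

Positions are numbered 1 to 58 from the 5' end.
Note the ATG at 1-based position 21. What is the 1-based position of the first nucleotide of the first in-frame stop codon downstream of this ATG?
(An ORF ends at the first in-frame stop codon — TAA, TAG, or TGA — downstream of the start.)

24

Codons from position 21: ATG (21–23), TGA (24–26).
TGA is a stop codon; it begins at position 24.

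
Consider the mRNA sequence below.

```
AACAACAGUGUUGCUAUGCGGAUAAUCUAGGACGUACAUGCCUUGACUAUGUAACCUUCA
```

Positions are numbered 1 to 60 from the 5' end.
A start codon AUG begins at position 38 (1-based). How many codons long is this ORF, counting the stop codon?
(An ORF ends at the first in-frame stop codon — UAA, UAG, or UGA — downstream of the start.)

Codons from position 38: AUG (38–40), CCU (41–43), UGA (44–46).
UGA is the first in-frame stop; that's 3 codons including the stop.

3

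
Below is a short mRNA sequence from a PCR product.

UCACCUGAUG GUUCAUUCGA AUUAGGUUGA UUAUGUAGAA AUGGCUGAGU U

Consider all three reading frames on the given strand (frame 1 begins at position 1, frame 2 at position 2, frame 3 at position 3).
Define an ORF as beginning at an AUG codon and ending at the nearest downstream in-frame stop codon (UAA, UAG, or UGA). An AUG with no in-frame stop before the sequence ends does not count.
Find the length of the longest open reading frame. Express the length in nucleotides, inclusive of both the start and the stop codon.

Frame 1: UCA CCU GAU GGU UCA UUC GAA UUA GGU UGA UUA UGU AGA AAU GGC UGA GUU — no AUG→stop ORF.
Frame 2: CAC CUG AUG GUU CAU UCG AAU UAG GUU GAU UAU GUA GAA AUG GCU GAG — AUG at 8, stop UAG at 23 → 18 nt.
Frame 3: ACC UGA UGG UUC AUU CGA AUU AGG UUG AUU AUG UAG AAA UGG CUG AGU — AUG at 33, stop UAG at 36 → 6 nt.
Longest: frame 2, positions 8–25, 18 nt = 6 codons = 5 aa. → 18 nucleotides.

18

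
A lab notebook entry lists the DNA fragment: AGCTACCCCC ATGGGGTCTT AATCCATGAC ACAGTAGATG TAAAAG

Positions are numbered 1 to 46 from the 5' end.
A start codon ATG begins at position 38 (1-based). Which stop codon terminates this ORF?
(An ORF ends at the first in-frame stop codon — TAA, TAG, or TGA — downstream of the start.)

Codons from position 38: ATG (38–40), TAA (41–43).
The first in-frame stop codon is TAA.

TAA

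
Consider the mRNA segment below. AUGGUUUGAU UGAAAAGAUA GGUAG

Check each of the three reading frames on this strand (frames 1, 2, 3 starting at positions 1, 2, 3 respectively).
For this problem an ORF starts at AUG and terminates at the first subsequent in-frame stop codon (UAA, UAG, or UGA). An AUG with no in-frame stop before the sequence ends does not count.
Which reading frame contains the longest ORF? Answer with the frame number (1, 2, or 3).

Frame 1: AUG GUU UGA UUG AAA AGA UAG GUA — AUG at 1, stop UGA at 7 → 9 nt.
Frame 2: UGG UUU GAU UGA AAA GAU AGG UAG — no AUG→stop ORF.
Frame 3: GGU UUG AUU GAA AAG AUA GGU — no AUG→stop ORF.
Longest ORF is 9 nt in frame 1 (positions 1–9).

1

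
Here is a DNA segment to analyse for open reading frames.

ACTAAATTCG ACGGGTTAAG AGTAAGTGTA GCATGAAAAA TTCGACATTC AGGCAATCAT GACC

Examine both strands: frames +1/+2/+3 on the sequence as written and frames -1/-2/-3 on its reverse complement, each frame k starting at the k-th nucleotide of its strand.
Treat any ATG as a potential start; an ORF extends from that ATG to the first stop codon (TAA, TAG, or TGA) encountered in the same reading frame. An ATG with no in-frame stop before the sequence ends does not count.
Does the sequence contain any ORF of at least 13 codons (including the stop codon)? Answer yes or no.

Reverse complement (5'→3'): GGTCATGATTGCCTGAATGTCGAATTTTTCATGCTACACTTACTCTTAACCCGTCGAATTTAGT
Frame +1: ACT AAA TTC GAC GGG TTA AGA GTA AGT GTA GCA TGA AAA ATT CGA CAT TCA GGC AAT CAT GAC — no ATG→stop ORF.
Frame +2: CTA AAT TCG ACG GGT TAA GAG TAA GTG TAG CAT GAA AAA TTC GAC ATT CAG GCA ATC ATG ACC — no ATG→stop ORF.
Frame +3: TAA ATT CGA CGG GTT AAG AGT AAG TGT AGC ATG AAA AAT TCG ACA TTC AGG CAA TCA TGA — ATG at 33, stop TGA at 60 → 30 nt.
Frame -1: GGT CAT GAT TGC CTG AAT GTC GAA TTT TTC ATG CTA CAC TTA CTC TTA ACC CGT CGA ATT TAG — ATG at 31, stop TAG at 61 → 33 nt.
Frame -2: GTC ATG ATT GCC TGA ATG TCG AAT TTT TCA TGC TAC ACT TAC TCT TAA CCC GTC GAA TTT AGT — ATG at 5, stop TGA at 14 → 12 nt; ATG at 17, stop TAA at 47 → 33 nt.
Frame -3: TCA TGA TTG CCT GAA TGT CGA ATT TTT CAT GCT ACA CTT ACT CTT AAC CCG TCG AAT TTA — no ATG→stop ORF.
Largest ORF found is 11 codons < 13, so no.

no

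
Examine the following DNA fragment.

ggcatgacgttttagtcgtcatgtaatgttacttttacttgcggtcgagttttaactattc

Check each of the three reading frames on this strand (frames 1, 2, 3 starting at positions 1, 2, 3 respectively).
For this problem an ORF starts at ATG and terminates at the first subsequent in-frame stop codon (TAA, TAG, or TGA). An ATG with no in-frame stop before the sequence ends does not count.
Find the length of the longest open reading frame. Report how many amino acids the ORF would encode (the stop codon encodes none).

Frame 1: GGC ATG ACG TTT TAG TCG TCA TGT AAT GTT ACT TTT ACT TGC GGT CGA GTT TTA ACT ATT — ATG at 4, stop TAG at 13 → 12 nt.
Frame 2: GCA TGA CGT TTT AGT CGT CAT GTA ATG TTA CTT TTA CTT GCG GTC GAG TTT TAA CTA TTC — ATG at 26, stop TAA at 53 → 30 nt.
Frame 3: CAT GAC GTT TTA GTC GTC ATG TAA TGT TAC TTT TAC TTG CGG TCG AGT TTT AAC TAT — ATG at 21, stop TAA at 24 → 6 nt.
Longest: frame 2, positions 26–55, 30 nt = 10 codons = 9 aa. → 9 amino acids.

9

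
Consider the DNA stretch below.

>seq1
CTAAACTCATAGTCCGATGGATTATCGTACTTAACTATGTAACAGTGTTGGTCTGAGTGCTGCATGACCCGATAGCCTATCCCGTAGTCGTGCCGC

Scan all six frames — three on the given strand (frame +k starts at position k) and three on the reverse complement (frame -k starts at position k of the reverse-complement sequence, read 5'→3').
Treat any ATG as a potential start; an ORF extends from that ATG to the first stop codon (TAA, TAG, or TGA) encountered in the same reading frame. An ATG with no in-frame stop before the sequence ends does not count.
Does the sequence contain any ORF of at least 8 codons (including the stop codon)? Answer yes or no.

Reverse complement (5'→3'): GCGGCACGACTACGGGATAGGCTATCGGGTCATGCAGCACTCAGACCAACACTGTTACATAGTTAAGTACGATAATCCATCGGACTATGAGTTTAG
Frame +1: CTA AAC TCA TAG TCC GAT GGA TTA TCG TAC TTA ACT ATG TAA CAG TGT TGG TCT GAG TGC TGC ATG ACC CGA TAG CCT ATC CCG TAG TCG TGC CGC — ATG at 37, stop TAA at 40 → 6 nt; ATG at 64, stop TAG at 73 → 12 nt.
Frame +2: TAA ACT CAT AGT CCG ATG GAT TAT CGT ACT TAA CTA TGT AAC AGT GTT GGT CTG AGT GCT GCA TGA CCC GAT AGC CTA TCC CGT AGT CGT GCC — ATG at 17, stop TAA at 32 → 18 nt.
Frame +3: AAA CTC ATA GTC CGA TGG ATT ATC GTA CTT AAC TAT GTA ACA GTG TTG GTC TGA GTG CTG CAT GAC CCG ATA GCC TAT CCC GTA GTC GTG CCG — no ATG→stop ORF.
Frame -1: GCG GCA CGA CTA CGG GAT AGG CTA TCG GGT CAT GCA GCA CTC AGA CCA ACA CTG TTA CAT AGT TAA GTA CGA TAA TCC ATC GGA CTA TGA GTT TAG — no ATG→stop ORF.
Frame -2: CGG CAC GAC TAC GGG ATA GGC TAT CGG GTC ATG CAG CAC TCA GAC CAA CAC TGT TAC ATA GTT AAG TAC GAT AAT CCA TCG GAC TAT GAG TTT — no ATG→stop ORF.
Frame -3: GGC ACG ACT ACG GGA TAG GCT ATC GGG TCA TGC AGC ACT CAG ACC AAC ACT GTT ACA TAG TTA AGT ACG ATA ATC CAT CGG ACT ATG AGT TTA — no ATG→stop ORF.
Largest ORF found is 6 codons < 8, so no.

no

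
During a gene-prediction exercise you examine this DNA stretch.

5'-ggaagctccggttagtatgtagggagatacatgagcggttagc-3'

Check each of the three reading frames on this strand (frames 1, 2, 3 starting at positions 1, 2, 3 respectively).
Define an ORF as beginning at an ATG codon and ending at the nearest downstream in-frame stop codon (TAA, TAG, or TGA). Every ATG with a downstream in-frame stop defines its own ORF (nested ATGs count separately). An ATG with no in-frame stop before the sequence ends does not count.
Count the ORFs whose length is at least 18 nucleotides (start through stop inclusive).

Frame 1: GGA AGC TCC GGT TAG TAT GTA GGG AGA TAC ATG AGC GGT TAG — ATG at 31, stop TAG at 40 → 12 nt.
Frame 2: GAA GCT CCG GTT AGT ATG TAG GGA GAT ACA TGA GCG GTT AGC — ATG at 17, stop TAG at 20 → 6 nt.
Frame 3: AAG CTC CGG TTA GTA TGT AGG GAG ATA CAT GAG CGG TTA — no ATG→stop ORF.
No ORF reaches 18 nucleotides. Count = 0.

0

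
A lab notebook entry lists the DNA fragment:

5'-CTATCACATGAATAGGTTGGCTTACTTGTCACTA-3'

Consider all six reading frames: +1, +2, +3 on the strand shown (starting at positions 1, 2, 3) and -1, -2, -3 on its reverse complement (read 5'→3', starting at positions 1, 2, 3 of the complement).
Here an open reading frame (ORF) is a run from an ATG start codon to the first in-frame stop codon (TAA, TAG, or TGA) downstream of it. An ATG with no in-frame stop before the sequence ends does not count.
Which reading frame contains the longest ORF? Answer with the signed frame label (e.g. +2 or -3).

-2

Reverse complement (5'→3'): TAGTGACAAGTAAGCCAACCTATTCATGTGATAG
Frame +1: CTA TCA CAT GAA TAG GTT GGC TTA CTT GTC ACT — no ATG→stop ORF.
Frame +2: TAT CAC ATG AAT AGG TTG GCT TAC TTG TCA CTA — no ATG→stop ORF.
Frame +3: ATC ACA TGA ATA GGT TGG CTT ACT TGT CAC — no ATG→stop ORF.
Frame -1: TAG TGA CAA GTA AGC CAA CCT ATT CAT GTG ATA — no ATG→stop ORF.
Frame -2: AGT GAC AAG TAA GCC AAC CTA TTC ATG TGA TAG — ATG at 26, stop TGA at 29 → 6 nt.
Frame -3: GTG ACA AGT AAG CCA ACC TAT TCA TGT GAT — no ATG→stop ORF.
Longest ORF is 6 nt in frame -2 (positions 26–31).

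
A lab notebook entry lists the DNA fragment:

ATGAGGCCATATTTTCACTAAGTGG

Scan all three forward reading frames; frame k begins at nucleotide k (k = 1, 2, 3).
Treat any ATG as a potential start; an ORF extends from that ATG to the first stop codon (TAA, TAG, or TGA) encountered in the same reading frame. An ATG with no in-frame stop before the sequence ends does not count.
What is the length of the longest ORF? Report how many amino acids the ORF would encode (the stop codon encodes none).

6

Frame 1: ATG AGG CCA TAT TTT CAC TAA GTG — ATG at 1, stop TAA at 19 → 21 nt.
Frame 2: TGA GGC CAT ATT TTC ACT AAG TGG — no ATG→stop ORF.
Frame 3: GAG GCC ATA TTT TCA CTA AGT — no ATG→stop ORF.
Longest: frame 1, positions 1–21, 21 nt = 7 codons = 6 aa. → 6 amino acids.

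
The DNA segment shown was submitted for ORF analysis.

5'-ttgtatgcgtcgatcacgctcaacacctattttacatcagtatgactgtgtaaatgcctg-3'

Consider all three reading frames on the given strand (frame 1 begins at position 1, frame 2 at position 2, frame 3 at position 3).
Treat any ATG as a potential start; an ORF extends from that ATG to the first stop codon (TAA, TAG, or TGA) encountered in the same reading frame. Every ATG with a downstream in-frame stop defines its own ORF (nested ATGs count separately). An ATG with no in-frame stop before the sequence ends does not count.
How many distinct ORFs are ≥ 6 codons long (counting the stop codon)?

Frame 1: TTG TAT GCG TCG ATC ACG CTC AAC ACC TAT TTT ACA TCA GTA TGA CTG TGT AAA TGC CTG — no ATG→stop ORF.
Frame 2: TGT ATG CGT CGA TCA CGC TCA ACA CCT ATT TTA CAT CAG TAT GAC TGT GTA AAT GCC — no ATG→stop ORF.
Frame 3: GTA TGC GTC GAT CAC GCT CAA CAC CTA TTT TAC ATC AGT ATG ACT GTG TAA ATG CCT — ATG at 42, stop TAA at 51 → 12 nt.
No ORF reaches 6 codons. Count = 0.

0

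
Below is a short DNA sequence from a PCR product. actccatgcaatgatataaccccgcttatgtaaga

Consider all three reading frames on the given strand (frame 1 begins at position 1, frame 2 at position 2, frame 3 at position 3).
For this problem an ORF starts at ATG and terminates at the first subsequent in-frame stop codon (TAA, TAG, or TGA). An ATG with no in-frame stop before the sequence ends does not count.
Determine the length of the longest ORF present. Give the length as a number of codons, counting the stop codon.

Frame 1: ACT CCA TGC AAT GAT ATA ACC CCG CTT ATG TAA — ATG at 28, stop TAA at 31 → 6 nt.
Frame 2: CTC CAT GCA ATG ATA TAA CCC CGC TTA TGT AAG — ATG at 11, stop TAA at 17 → 9 nt.
Frame 3: TCC ATG CAA TGA TAT AAC CCC GCT TAT GTA AGA — ATG at 6, stop TGA at 12 → 9 nt.
Longest: frame 2, positions 11–19, 9 nt = 3 codons = 2 aa. → 3 codons.

3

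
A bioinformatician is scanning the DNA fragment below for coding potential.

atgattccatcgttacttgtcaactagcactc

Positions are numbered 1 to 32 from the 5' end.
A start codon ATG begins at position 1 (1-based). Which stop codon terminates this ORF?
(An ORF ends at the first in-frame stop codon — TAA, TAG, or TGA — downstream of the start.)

Codons from position 1: ATG (1–3), ATT (4–6), CCA (7–9), TCG (10–12), TTA (13–15), CTT (16–18), GTC (19–21), AAC (22–24), TAG (25–27).
The first in-frame stop codon is TAG.

TAG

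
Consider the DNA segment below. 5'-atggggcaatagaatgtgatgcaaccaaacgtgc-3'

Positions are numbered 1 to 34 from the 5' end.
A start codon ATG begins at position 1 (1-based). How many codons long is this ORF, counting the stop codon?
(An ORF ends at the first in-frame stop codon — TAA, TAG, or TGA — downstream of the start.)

Codons from position 1: ATG (1–3), GGG (4–6), CAA (7–9), TAG (10–12).
TAG is the first in-frame stop; that's 4 codons including the stop.

4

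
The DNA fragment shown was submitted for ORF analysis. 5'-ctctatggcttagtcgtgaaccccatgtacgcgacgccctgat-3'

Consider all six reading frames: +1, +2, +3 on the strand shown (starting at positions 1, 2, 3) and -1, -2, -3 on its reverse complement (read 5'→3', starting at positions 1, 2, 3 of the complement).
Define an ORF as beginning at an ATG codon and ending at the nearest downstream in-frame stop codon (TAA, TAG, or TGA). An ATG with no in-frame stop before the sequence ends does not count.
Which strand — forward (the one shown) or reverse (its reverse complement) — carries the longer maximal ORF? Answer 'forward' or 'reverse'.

reverse

Reverse complement (5'→3'): ATCAGGGCGTCGCGTACATGGGGTTCACGACTAAGCCATAGAG
Frame +1: CTC TAT GGC TTA GTC GTG AAC CCC ATG TAC GCG ACG CCC TGA — ATG at 25, stop TGA at 40 → 18 nt.
Frame +2: TCT ATG GCT TAG TCG TGA ACC CCA TGT ACG CGA CGC CCT GAT — ATG at 5, stop TAG at 11 → 9 nt.
Frame +3: CTA TGG CTT AGT CGT GAA CCC CAT GTA CGC GAC GCC CTG — no ATG→stop ORF.
Frame -1: ATC AGG GCG TCG CGT ACA TGG GGT TCA CGA CTA AGC CAT AGA — no ATG→stop ORF.
Frame -2: TCA GGG CGT CGC GTA CAT GGG GTT CAC GAC TAA GCC ATA GAG — no ATG→stop ORF.
Frame -3: CAG GGC GTC GCG TAC ATG GGG TTC ACG ACT AAG CCA TAG — ATG at 18, stop TAG at 39 → 24 nt.
Forward-strand max 18 nt; reverse-strand max 24 nt. The reverse strand has the longer ORF.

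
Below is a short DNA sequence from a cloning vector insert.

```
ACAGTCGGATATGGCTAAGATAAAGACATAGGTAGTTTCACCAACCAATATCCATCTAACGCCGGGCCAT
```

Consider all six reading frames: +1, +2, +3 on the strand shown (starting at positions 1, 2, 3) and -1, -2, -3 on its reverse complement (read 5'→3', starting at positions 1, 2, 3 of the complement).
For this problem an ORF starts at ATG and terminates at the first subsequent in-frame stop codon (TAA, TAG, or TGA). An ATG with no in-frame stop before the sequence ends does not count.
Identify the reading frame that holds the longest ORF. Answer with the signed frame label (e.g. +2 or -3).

Reverse complement (5'→3'): ATGGCCCGGCGTTAGATGGATATTGGTTGGTGAAACTACCTATGTCTTTATCTTAGCCATATCCGACTGT
Frame +1: ACA GTC GGA TAT GGC TAA GAT AAA GAC ATA GGT AGT TTC ACC AAC CAA TAT CCA TCT AAC GCC GGG CCA — no ATG→stop ORF.
Frame +2: CAG TCG GAT ATG GCT AAG ATA AAG ACA TAG GTA GTT TCA CCA ACC AAT ATC CAT CTA ACG CCG GGC CAT — ATG at 11, stop TAG at 29 → 21 nt.
Frame +3: AGT CGG ATA TGG CTA AGA TAA AGA CAT AGG TAG TTT CAC CAA CCA ATA TCC ATC TAA CGC CGG GCC — no ATG→stop ORF.
Frame -1: ATG GCC CGG CGT TAG ATG GAT ATT GGT TGG TGA AAC TAC CTA TGT CTT TAT CTT AGC CAT ATC CGA CTG — ATG at 1, stop TAG at 13 → 15 nt; ATG at 16, stop TGA at 31 → 18 nt.
Frame -2: TGG CCC GGC GTT AGA TGG ATA TTG GTT GGT GAA ACT ACC TAT GTC TTT ATC TTA GCC ATA TCC GAC TGT — no ATG→stop ORF.
Frame -3: GGC CCG GCG TTA GAT GGA TAT TGG TTG GTG AAA CTA CCT ATG TCT TTA TCT TAG CCA TAT CCG ACT — ATG at 42, stop TAG at 54 → 15 nt.
Longest ORF is 21 nt in frame +2 (positions 11–31).

+2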